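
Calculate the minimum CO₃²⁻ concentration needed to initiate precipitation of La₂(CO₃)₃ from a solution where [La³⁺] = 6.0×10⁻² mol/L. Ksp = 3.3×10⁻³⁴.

4.5×10⁻¹¹ M

Precipitation begins when Q = Ksp.
La₂(CO₃)₃(s) ⇌ 2 La³⁺(aq) + 3 CO₃²⁻(aq)
Ksp = [La³⁺]^2[CO₃²⁻]^3 = [CO₃²⁻]^3(6.0×10⁻²)^2
[CO₃²⁻]^3 = 3.3×10⁻³⁴ / (6.0×10⁻²)^2 = 9.2×10⁻³²
[CO₃²⁻] = 4.5×10⁻¹¹ mol/L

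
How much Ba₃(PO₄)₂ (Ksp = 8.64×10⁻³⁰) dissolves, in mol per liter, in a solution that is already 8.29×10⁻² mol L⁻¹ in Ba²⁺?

Ba₃(PO₄)₂(s) ⇌ 3 Ba²⁺(aq) + 2 PO₄³⁻(aq)
With Ba²⁺ already at 8.29×10⁻² mol L⁻¹ and s small, take [Ba²⁺] ≈ 8.29×10⁻² mol L⁻¹ and [PO₄³⁻] = 2s.
Ksp = [Ba²⁺]^3[PO₄³⁻]^2 = (8.29×10⁻²)^3(2s)^2
(2s)^2 = 8.64×10⁻³⁰ / (8.29×10⁻²)^3 = 1.52×10⁻²⁶
s = 6.16×10⁻¹⁴ mol L⁻¹

6.16×10⁻¹⁴ M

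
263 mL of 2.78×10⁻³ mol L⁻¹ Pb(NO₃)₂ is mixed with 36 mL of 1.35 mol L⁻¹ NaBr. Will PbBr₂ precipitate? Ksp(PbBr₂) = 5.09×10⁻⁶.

After mixing, V = 263 mL + 36 mL = 299 mL.
[Pb²⁺] = (2.78×10⁻³)(263)/299 = 2.45×10⁻³ mol L⁻¹
[Br⁻] = (1.35)(36)/299 = 0.163 mol L⁻¹
Q = [Pb²⁺][Br⁻]^2 = 6.46×10⁻⁵
Because Q > Ksp (6.46×10⁻⁵ vs 5.09×10⁻⁶), a precipitate of PbBr₂ forms.

Yes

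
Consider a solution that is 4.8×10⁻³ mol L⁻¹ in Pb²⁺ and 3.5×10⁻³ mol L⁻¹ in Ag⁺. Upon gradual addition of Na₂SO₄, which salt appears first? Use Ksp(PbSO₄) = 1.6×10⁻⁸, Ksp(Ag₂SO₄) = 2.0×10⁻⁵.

PbSO₄

A salt starts to precipitate once the ion product Q reaches its Ksp.
For PbSO₄: [SO₄²⁻] = (Ksp/[Pb²⁺]) = 3.3×10⁻⁶ mol L⁻¹
For Ag₂SO₄: [SO₄²⁻] = (Ksp/[Ag⁺]^2) = 1.6 mol L⁻¹
Since PbSO₄ needs less SO₄²⁻ to reach saturation, it precipitates first.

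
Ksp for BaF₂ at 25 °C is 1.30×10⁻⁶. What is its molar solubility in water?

6.88×10⁻³ M

BaF₂(s) ⇌ Ba²⁺(aq) + 2 F⁻(aq)
With molar solubility s: [Ba²⁺] = s, [F⁻] = 2s.
Ksp = [Ba²⁺][F⁻]^2 = s · (2s)^2 = 4s^3
4s^3 = 1.30×10⁻⁶  ⇒  s^3 = 3.25×10⁻⁷
Taking the 3rd root, s = 6.88×10⁻³ M.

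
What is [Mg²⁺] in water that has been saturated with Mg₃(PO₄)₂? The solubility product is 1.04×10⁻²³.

2.98×10⁻⁵ M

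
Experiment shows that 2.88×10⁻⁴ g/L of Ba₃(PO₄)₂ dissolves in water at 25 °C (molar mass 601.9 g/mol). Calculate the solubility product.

Molar solubility s = (2.88×10⁻⁴ g/L) / (601.9 g/mol) = 4.7848×10⁻⁷ mol/L
Ba₃(PO₄)₂(s) ⇌ 3 Ba²⁺(aq) + 2 PO₄³⁻(aq)
If s mol/L of Ba₃(PO₄)₂ dissolves, [Ba²⁺] = 3s and [PO₄³⁻] = 2s.
Ksp = [Ba²⁺]^3[PO₄³⁻]^2 = (3s)^3 · (2s)^2 = 108s^5
Ksp = 108 × (4.7848×10⁻⁷)^5 = 2.71×10⁻³⁰

Ksp = 2.71×10⁻³⁰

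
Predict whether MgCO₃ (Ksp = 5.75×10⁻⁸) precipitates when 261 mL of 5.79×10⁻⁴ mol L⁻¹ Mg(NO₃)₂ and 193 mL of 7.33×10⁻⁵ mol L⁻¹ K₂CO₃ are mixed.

After mixing, V = 261 mL + 193 mL = 454 mL.
[Mg²⁺] = (5.79×10⁻⁴)(261)/454 = 3.33×10⁻⁴ mol L⁻¹
[CO₃²⁻] = (7.33×10⁻⁵)(193)/454 = 3.12×10⁻⁵ mol L⁻¹
Q = [Mg²⁺][CO₃²⁻] = 1.04×10⁻⁸
Since Q (1.04×10⁻⁸) is less than Ksp (5.75×10⁻⁸), no MgCO₃ precipitates.

No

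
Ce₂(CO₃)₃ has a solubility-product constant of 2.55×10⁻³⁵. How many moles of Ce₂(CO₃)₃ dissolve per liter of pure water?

Ce₂(CO₃)₃(s) ⇌ 2 Ce³⁺(aq) + 3 CO₃²⁻(aq)
With molar solubility s: [Ce³⁺] = 2s, [CO₃²⁻] = 3s.
Ksp = [Ce³⁺]^2[CO₃²⁻]^3 = (2s)^2 · (3s)^3 = 108s^5
108s^5 = 2.55×10⁻³⁵  ⇒  s^5 = 2.36×10⁻³⁷
s = 4.73×10⁻⁸ mol L⁻¹

4.73×10⁻⁸ M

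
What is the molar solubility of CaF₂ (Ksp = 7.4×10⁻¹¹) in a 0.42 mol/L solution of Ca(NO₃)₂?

CaF₂(s) ⇌ Ca²⁺(aq) + 2 F⁻(aq)
The solution already contains Ca²⁺ at 0.42 mol/L. Let s be the molar solubility of CaF₂.
[Ca²⁺] ≈ 0.42 mol/L (common ion dominates); [F⁻] = 2s.
Ksp = [Ca²⁺][F⁻]^2 = (0.42)(2s)^2
(2s)^2 = 7.4×10⁻¹¹ / (0.42) = 1.8×10⁻¹⁰
s = 6.6×10⁻⁶ mol/L

6.6×10⁻⁶ M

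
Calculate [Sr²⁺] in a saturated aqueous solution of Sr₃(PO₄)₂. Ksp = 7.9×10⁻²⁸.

4.5×10⁻⁶ M

Sr₃(PO₄)₂(s) ⇌ 3 Sr²⁺(aq) + 2 PO₄³⁻(aq)
For each mole of Sr₃(PO₄)₂ that dissolves per liter, [Sr²⁺] = 3s and [PO₄³⁻] = 2s; let s denote this solubility.
Ksp = [Sr²⁺]^3[PO₄³⁻]^2 = (3s)^3 · (2s)^2 = 108s^5 = 7.9×10⁻²⁸
s = 1.5×10⁻⁶ mol/L
[Sr²⁺] = 3s = 4.5×10⁻⁶ mol/L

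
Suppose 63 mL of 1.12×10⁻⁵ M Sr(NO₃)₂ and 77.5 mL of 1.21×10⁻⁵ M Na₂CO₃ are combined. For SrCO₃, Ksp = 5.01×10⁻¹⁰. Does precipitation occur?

The combined volume is 140.5 mL.
[Sr²⁺] = (1.12×10⁻⁵)(63)/140.5 = 5.02×10⁻⁶ M
[CO₃²⁻] = (1.21×10⁻⁵)(77.5)/140.5 = 6.67×10⁻⁶ M
Q = [Sr²⁺][CO₃²⁻] = 3.35×10⁻¹¹
Q < Ksp (3.35×10⁻¹¹ vs 5.01×10⁻¹⁰); the solution remains unsaturated and no precipitate forms.

No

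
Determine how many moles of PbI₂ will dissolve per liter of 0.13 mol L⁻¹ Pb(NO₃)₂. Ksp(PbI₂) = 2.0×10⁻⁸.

PbI₂(s) ⇌ Pb²⁺(aq) + 2 I⁻(aq)
Pb²⁺ is already present at 0.13 mol L⁻¹. If s mol/L of PbI₂ dissolves, [I⁻] = 2s while [Pb²⁺] ≈ 0.13 mol L⁻¹.
Ksp = [Pb²⁺][I⁻]^2 = (0.13)(2s)^2
(2s)^2 = 2.0×10⁻⁸ / (0.13) = 1.5×10⁻⁷
s = 2.0×10⁻⁴ mol L⁻¹

2.0×10⁻⁴ M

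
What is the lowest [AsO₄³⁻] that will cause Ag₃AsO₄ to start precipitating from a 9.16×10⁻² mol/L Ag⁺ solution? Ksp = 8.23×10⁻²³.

Precipitation begins when Q = Ksp.
Ag₃AsO₄(s) ⇌ 3 Ag⁺(aq) + AsO₄³⁻(aq)
Ksp = [Ag⁺]^3[AsO₄³⁻] = [AsO₄³⁻](9.16×10⁻²)^3
[AsO₄³⁻] = 8.23×10⁻²³ / (9.16×10⁻²)^3 = 1.07×10⁻¹⁹
[AsO₄³⁻] = 1.07×10⁻¹⁹ mol/L

1.07×10⁻¹⁹ M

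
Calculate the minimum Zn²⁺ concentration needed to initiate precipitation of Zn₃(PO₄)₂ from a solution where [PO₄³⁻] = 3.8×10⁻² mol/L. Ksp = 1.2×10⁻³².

Precipitation begins when Q = Ksp.
Zn₃(PO₄)₂(s) ⇌ 3 Zn²⁺(aq) + 2 PO₄³⁻(aq)
Ksp = [Zn²⁺]^3[PO₄³⁻]^2 = [Zn²⁺]^3(3.8×10⁻²)^2
[Zn²⁺]^3 = 1.2×10⁻³² / (3.8×10⁻²)^2 = 8.3×10⁻³⁰
[Zn²⁺] = 2.0×10⁻¹⁰ mol/L

2.0×10⁻¹⁰ M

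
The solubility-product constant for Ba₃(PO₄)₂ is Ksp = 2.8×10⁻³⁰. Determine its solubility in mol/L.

4.8×10⁻⁷ M

Ba₃(PO₄)₂(s) ⇌ 3 Ba²⁺(aq) + 2 PO₄³⁻(aq)
For each mole of Ba₃(PO₄)₂ that dissolves per liter, [Ba²⁺] = 3s and [PO₄³⁻] = 2s; let s denote this solubility.
Ksp = [Ba²⁺]^3[PO₄³⁻]^2 = (3s)^3 · (2s)^2 = 108s^5
108s^5 = 2.8×10⁻³⁰  ⇒  s^5 = 2.6×10⁻³²
s = (2.6×10⁻³²)^(1/5) = 4.8×10⁻⁷ M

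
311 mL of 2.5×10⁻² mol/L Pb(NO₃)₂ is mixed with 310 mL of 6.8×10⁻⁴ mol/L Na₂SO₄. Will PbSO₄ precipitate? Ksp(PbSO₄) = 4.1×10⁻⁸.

The combined volume is 621 mL.
[Pb²⁺] = (2.5×10⁻²)(311)/621 = 1.3×10⁻² mol/L
[SO₄²⁻] = (6.8×10⁻⁴)(310)/621 = 3.4×10⁻⁴ mol/L
Q = [Pb²⁺][SO₄²⁻] = 4.2×10⁻⁶
Q = 4.2×10⁻⁶ > Ksp = 4.1×10⁻⁸, so the solution is supersaturated and PbSO₄ precipitates.

Yes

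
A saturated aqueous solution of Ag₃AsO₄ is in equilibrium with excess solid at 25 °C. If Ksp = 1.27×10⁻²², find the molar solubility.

Ag₃AsO₄(s) ⇌ 3 Ag⁺(aq) + AsO₄³⁻(aq)
With molar solubility s: [Ag⁺] = 3s, [AsO₄³⁻] = s.
Ksp = [Ag⁺]^3[AsO₄³⁻] = (3s)^3 · s = 27s^4
27s^4 = 1.27×10⁻²²  ⇒  s^4 = 4.70×10⁻²⁴
s = 1.47×10⁻⁶ mol L⁻¹

1.47×10⁻⁶ M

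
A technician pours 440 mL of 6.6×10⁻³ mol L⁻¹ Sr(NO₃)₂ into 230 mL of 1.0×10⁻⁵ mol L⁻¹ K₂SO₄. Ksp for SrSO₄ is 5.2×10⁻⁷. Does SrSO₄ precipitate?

The combined volume is 670 mL.
[Sr²⁺] = (6.6×10⁻³)(440)/670 = 4.3×10⁻³ mol L⁻¹
[SO₄²⁻] = (1.0×10⁻⁵)(230)/670 = 3.4×10⁻⁶ mol L⁻¹
Q = [Sr²⁺][SO₄²⁻] = 1.5×10⁻⁸
Since Q (1.5×10⁻⁸) is less than Ksp (5.2×10⁻⁷), no SrSO₄ precipitates.

No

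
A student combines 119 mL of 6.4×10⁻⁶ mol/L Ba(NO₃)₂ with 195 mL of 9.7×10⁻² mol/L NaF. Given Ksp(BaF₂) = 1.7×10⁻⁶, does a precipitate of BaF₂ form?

No

Total volume after mixing = 119 + 195 = 314 mL.
[Ba²⁺] = (6.4×10⁻⁶)(119)/314 = 2.4×10⁻⁶ mol/L
[F⁻] = (9.7×10⁻²)(195)/314 = 6.0×10⁻² mol/L
Q = [Ba²⁺][F⁻]^2 = 8.8×10⁻⁹
Since Q (8.8×10⁻⁹) is less than Ksp (1.7×10⁻⁶), no BaF₂ precipitates.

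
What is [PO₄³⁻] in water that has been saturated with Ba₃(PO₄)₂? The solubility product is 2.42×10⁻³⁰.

Ba₃(PO₄)₂(s) ⇌ 3 Ba²⁺(aq) + 2 PO₄³⁻(aq)
Let s be the molar solubility. Then [Ba²⁺] = 3s and [PO₄³⁻] = 2s.
Ksp = [Ba²⁺]^3[PO₄³⁻]^2 = (3s)^3 · (2s)^2 = 108s^5 = 2.42×10⁻³⁰
s = 4.68×10⁻⁷ mol/L
[PO₄³⁻] = 2s = 9.36×10⁻⁷ mol/L

9.36×10⁻⁷ M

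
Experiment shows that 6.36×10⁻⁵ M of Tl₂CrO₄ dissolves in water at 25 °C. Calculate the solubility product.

Tl₂CrO₄(s) ⇌ 2 Tl⁺(aq) + CrO₄²⁻(aq)
Call the molar solubility s, so that [Tl⁺] = 2s and [CrO₄²⁻] = s.
Ksp = [Tl⁺]^2[CrO₄²⁻] = (2s)^2 · s = 4s^3
Ksp = 4 × (6.36×10⁻⁵)^3 = 1.03×10⁻¹²

Ksp = 1.03×10⁻¹²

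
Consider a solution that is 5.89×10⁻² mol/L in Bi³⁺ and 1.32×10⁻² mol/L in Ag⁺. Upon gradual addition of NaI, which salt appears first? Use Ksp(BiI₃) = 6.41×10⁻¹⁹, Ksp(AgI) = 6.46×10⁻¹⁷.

A salt starts to precipitate once the ion product Q reaches its Ksp.
For BiI₃: [I⁻] = (Ksp/[Bi³⁺])^(1/3) = 2.22×10⁻⁶ mol/L
For AgI: [I⁻] = (Ksp/[Ag⁺]) = 4.89×10⁻¹⁵ mol/L
AgI requires the lower [I⁻], so it precipitates first.

AgI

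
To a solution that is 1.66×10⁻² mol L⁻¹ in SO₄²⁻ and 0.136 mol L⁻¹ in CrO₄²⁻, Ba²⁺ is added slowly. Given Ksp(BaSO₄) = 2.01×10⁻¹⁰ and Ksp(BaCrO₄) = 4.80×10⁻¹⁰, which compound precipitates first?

BaCrO₄

A salt starts to precipitate once the ion product Q reaches its Ksp.
For BaSO₄: [Ba²⁺] = (Ksp/[SO₄²⁻]) = 1.21×10⁻⁸ mol L⁻¹
For BaCrO₄: [Ba²⁺] = (Ksp/[CrO₄²⁻]) = 3.53×10⁻⁹ mol L⁻¹
BaCrO₄ requires the lower [Ba²⁺], so it precipitates first.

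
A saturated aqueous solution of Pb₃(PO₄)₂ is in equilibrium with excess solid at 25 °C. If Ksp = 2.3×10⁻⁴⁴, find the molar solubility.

Pb₃(PO₄)₂(s) ⇌ 3 Pb²⁺(aq) + 2 PO₄³⁻(aq)
Let s be the molar solubility. Then [Pb²⁺] = 3s and [PO₄³⁻] = 2s.
Ksp = [Pb²⁺]^3[PO₄³⁻]^2 = (3s)^3 · (2s)^2 = 108s^5
108s^5 = 2.3×10⁻⁴⁴  ⇒  s^5 = 2.1×10⁻⁴⁶
s = 7.3×10⁻¹⁰ mol L⁻¹

7.3×10⁻¹⁰ M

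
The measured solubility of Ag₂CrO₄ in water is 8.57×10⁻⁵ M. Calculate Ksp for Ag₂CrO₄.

Ksp = 2.52×10⁻¹²

Ag₂CrO₄(s) ⇌ 2 Ag⁺(aq) + CrO₄²⁻(aq)
If s mol/L of Ag₂CrO₄ dissolves, [Ag⁺] = 2s and [CrO₄²⁻] = s.
Ksp = [Ag⁺]^2[CrO₄²⁻] = (2s)^2 · s = 4s^3
Ksp = 4 × (8.57×10⁻⁵)^3 = 2.52×10⁻¹²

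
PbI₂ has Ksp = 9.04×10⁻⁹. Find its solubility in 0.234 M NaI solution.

PbI₂(s) ⇌ Pb²⁺(aq) + 2 I⁻(aq)
I⁻ is already present at 0.234 M. If s mol/L of PbI₂ dissolves, [Pb²⁺] = s while [I⁻] ≈ 0.234 M.
Ksp = [Pb²⁺][I⁻]^2 = s(0.234)^2
s = 9.04×10⁻⁹ / (0.234)^2 = 1.65×10⁻⁷
s = 1.65×10⁻⁷ M

1.65×10⁻⁷ M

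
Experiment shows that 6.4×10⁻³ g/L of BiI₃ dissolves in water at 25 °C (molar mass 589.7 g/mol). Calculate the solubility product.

Convert to molarity: s = 6.4×10⁻³ / 589.7 = 1.085×10⁻⁵ mol/L
BiI₃(s) ⇌ Bi³⁺(aq) + 3 I⁻(aq)
For each mole of BiI₃ that dissolves per liter, [Bi³⁺] = s and [I⁻] = 3s; let s denote this solubility.
Ksp = [Bi³⁺][I⁻]^3 = s · (3s)^3 = 27s^4
Ksp = 27 × (1.085×10⁻⁵)^4 = 3.7×10⁻¹⁹

Ksp = 3.7×10⁻¹⁹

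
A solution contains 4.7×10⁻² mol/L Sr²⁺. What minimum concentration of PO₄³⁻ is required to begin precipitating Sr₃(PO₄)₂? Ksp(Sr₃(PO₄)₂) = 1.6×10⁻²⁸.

The threshold for precipitation is Q = Ksp.
Sr₃(PO₄)₂(s) ⇌ 3 Sr²⁺(aq) + 2 PO₄³⁻(aq)
Ksp = [Sr²⁺]^3[PO₄³⁻]^2 = [PO₄³⁻]^2(4.7×10⁻²)^3
[PO₄³⁻]^2 = 1.6×10⁻²⁸ / (4.7×10⁻²)^3 = 1.5×10⁻²⁴
[PO₄³⁻] = 1.2×10⁻¹² mol/L

1.2×10⁻¹² M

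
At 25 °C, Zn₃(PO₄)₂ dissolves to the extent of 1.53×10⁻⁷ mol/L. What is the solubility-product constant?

Zn₃(PO₄)₂(s) ⇌ 3 Zn²⁺(aq) + 2 PO₄³⁻(aq)
Let s be the molar solubility. Then [Zn²⁺] = 3s and [PO₄³⁻] = 2s.
Ksp = [Zn²⁺]^3[PO₄³⁻]^2 = (3s)^3 · (2s)^2 = 108s^5
Ksp = 108 × (1.53×10⁻⁷)^5 = 9.05×10⁻³³

Ksp = 9.05×10⁻³³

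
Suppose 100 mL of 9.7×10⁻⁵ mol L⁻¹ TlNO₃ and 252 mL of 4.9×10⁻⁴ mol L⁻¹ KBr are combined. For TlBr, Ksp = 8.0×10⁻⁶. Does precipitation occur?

No

The combined volume is 352 mL.
[Tl⁺] = (9.7×10⁻⁵)(100)/352 = 2.8×10⁻⁵ mol L⁻¹
[Br⁻] = (4.9×10⁻⁴)(252)/352 = 3.5×10⁻⁴ mol L⁻¹
Q = [Tl⁺][Br⁻] = 9.7×10⁻⁹
Q = 9.7×10⁻⁹ < Ksp = 8.0×10⁻⁶, so the solution is unsaturated and no precipitate forms.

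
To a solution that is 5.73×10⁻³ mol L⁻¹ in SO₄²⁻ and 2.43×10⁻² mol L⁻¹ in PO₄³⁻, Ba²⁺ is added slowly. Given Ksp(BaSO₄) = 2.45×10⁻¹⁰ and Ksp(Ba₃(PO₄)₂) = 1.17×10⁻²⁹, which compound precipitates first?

Ba₃(PO₄)₂

Precipitation of each salt begins when its ion product equals Ksp.
For BaSO₄: [Ba²⁺] = (Ksp/[SO₄²⁻]) = 4.28×10⁻⁸ mol L⁻¹
For Ba₃(PO₄)₂: [Ba²⁺] = (Ksp/[PO₄³⁻]^2)^(1/3) = 2.71×10⁻⁹ mol L⁻¹
Ba₃(PO₄)₂ requires the lower [Ba²⁺], so it precipitates first.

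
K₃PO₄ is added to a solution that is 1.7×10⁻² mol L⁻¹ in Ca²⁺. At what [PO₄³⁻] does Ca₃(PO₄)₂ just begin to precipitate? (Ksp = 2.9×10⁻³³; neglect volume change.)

2.4×10⁻¹⁴ M

Precipitation of each salt begins when its ion product equals Ksp.
Ca₃(PO₄)₂(s) ⇌ 3 Ca²⁺(aq) + 2 PO₄³⁻(aq)
Ksp = [Ca²⁺]^3[PO₄³⁻]^2 = [PO₄³⁻]^2(1.7×10⁻²)^3
[PO₄³⁻]^2 = 2.9×10⁻³³ / (1.7×10⁻²)^3 = 5.9×10⁻²⁸
[PO₄³⁻] = 2.4×10⁻¹⁴ mol L⁻¹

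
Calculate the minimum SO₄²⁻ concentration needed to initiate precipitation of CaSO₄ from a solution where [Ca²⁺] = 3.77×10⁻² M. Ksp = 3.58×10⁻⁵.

9.50×10⁻⁴ M

A salt starts to precipitate once the ion product Q reaches its Ksp.
CaSO₄(s) ⇌ Ca²⁺(aq) + SO₄²⁻(aq)
Ksp = [Ca²⁺][SO₄²⁻] = [SO₄²⁻](3.77×10⁻²)
[SO₄²⁻] = 3.58×10⁻⁵ / (3.77×10⁻²) = 9.50×10⁻⁴
[SO₄²⁻] = 9.50×10⁻⁴ M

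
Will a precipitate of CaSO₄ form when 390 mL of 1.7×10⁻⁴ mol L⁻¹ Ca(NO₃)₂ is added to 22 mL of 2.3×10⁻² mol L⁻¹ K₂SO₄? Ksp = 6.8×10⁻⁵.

No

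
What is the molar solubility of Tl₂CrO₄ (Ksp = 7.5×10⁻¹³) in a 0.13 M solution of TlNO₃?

4.4×10⁻¹¹ M

Tl₂CrO₄(s) ⇌ 2 Tl⁺(aq) + CrO₄²⁻(aq)
Tl⁺ is already present at 0.13 M. If s mol/L of Tl₂CrO₄ dissolves, [CrO₄²⁻] = s while [Tl⁺] ≈ 0.13 M.
Ksp = [Tl⁺]^2[CrO₄²⁻] = (0.13)^2s
s = 7.5×10⁻¹³ / (0.13)^2 = 4.4×10⁻¹¹
s = 4.4×10⁻¹¹ M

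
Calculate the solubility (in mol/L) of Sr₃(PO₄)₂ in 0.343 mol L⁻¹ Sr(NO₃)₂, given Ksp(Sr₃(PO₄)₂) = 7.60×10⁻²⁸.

6.86×10⁻¹⁴ M

Sr₃(PO₄)₂(s) ⇌ 3 Sr²⁺(aq) + 2 PO₄³⁻(aq)
Let s be the solubility of Sr₃(PO₄)₂ here. The common ion gives [Sr²⁺] ≈ 0.343 mol L⁻¹, and [PO₄³⁻] = 2s.
Ksp = [Sr²⁺]^3[PO₄³⁻]^2 = (0.343)^3(2s)^2
(2s)^2 = 7.60×10⁻²⁸ / (0.343)^3 = 1.88×10⁻²⁶
s = 6.86×10⁻¹⁴ mol L⁻¹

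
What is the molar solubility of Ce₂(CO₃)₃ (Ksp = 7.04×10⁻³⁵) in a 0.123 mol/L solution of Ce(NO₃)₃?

5.57×10⁻¹² M

Ce₂(CO₃)₃(s) ⇌ 2 Ce³⁺(aq) + 3 CO₃²⁻(aq)
Let s be the solubility of Ce₂(CO₃)₃ here. The common ion gives [Ce³⁺] ≈ 0.123 mol/L, and [CO₃²⁻] = 3s.
Ksp = [Ce³⁺]^2[CO₃²⁻]^3 = (0.123)^2(3s)^3
(3s)^3 = 7.04×10⁻³⁵ / (0.123)^2 = 4.65×10⁻³³
s = 5.57×10⁻¹² mol/L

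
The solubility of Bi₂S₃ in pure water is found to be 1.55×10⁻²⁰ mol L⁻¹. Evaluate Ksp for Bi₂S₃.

Ksp = 9.66×10⁻⁹⁸

Bi₂S₃(s) ⇌ 2 Bi³⁺(aq) + 3 S²⁻(aq)
Let s be the molar solubility. Then [Bi³⁺] = 2s and [S²⁻] = 3s.
Ksp = [Bi³⁺]^2[S²⁻]^3 = (2s)^2 · (3s)^3 = 108s^5
Ksp = 108 × (1.55×10⁻²⁰)^5 = 9.66×10⁻⁹⁸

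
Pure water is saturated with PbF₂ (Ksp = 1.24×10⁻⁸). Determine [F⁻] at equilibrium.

2.92×10⁻³ M

PbF₂(s) ⇌ Pb²⁺(aq) + 2 F⁻(aq)
If s mol/L of PbF₂ dissolves, [Pb²⁺] = s and [F⁻] = 2s.
Ksp = [Pb²⁺][F⁻]^2 = s · (2s)^2 = 4s^3 = 1.24×10⁻⁸
s = 1.46×10⁻³ mol L⁻¹
[F⁻] = 2s = 2.92×10⁻³ mol L⁻¹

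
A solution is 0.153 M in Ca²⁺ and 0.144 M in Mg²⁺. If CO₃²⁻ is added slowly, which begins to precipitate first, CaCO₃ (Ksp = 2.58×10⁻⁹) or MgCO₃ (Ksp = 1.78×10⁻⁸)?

Each salt precipitates once Q = Ksp for that salt.
For CaCO₃: [CO₃²⁻] = (Ksp/[Ca²⁺]) = 1.69×10⁻⁸ M
For MgCO₃: [CO₃²⁻] = (Ksp/[Mg²⁺]) = 1.24×10⁻⁷ M
CaCO₃ requires the lower [CO₃²⁻], so it precipitates first.

CaCO₃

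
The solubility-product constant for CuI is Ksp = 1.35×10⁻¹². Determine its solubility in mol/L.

CuI(s) ⇌ Cu⁺(aq) + I⁻(aq)
With molar solubility s: [Cu⁺] = s, [I⁻] = s.
Ksp = [Cu⁺][I⁻] = s · s = s^2
s^2 = 1.35×10⁻¹²
s = (1.35×10⁻¹²)^(1/2) = 1.16×10⁻⁶ M

1.16×10⁻⁶ M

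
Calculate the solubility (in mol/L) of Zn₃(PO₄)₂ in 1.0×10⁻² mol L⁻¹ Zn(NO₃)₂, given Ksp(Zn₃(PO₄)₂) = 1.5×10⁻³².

Zn₃(PO₄)₂(s) ⇌ 3 Zn²⁺(aq) + 2 PO₄³⁻(aq)
The solution already contains Zn²⁺ at 1.0×10⁻² mol L⁻¹. Let s be the molar solubility of Zn₃(PO₄)₂.
[Zn²⁺] ≈ 1.0×10⁻² mol L⁻¹ (common ion dominates); [PO₄³⁻] = 2s.
Ksp = [Zn²⁺]^3[PO₄³⁻]^2 = (1.0×10⁻²)^3(2s)^2
(2s)^2 = 1.5×10⁻³² / (1.0×10⁻²)^3 = 1.5×10⁻²⁶
s = 6.1×10⁻¹⁴ mol L⁻¹

6.1×10⁻¹⁴ M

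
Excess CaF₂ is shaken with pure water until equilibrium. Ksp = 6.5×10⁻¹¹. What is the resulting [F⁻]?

CaF₂(s) ⇌ Ca²⁺(aq) + 2 F⁻(aq)
For each mole of CaF₂ that dissolves per liter, [Ca²⁺] = s and [F⁻] = 2s; let s denote this solubility.
Ksp = [Ca²⁺][F⁻]^2 = s · (2s)^2 = 4s^3 = 6.5×10⁻¹¹
s = 2.5×10⁻⁴ M
[F⁻] = 2s = 5.1×10⁻⁴ M

5.1×10⁻⁴ M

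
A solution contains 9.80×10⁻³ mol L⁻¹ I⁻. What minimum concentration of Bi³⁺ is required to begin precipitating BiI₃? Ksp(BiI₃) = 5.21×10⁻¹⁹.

5.54×10⁻¹³ M

Each salt precipitates once Q = Ksp for that salt.
BiI₃(s) ⇌ Bi³⁺(aq) + 3 I⁻(aq)
Ksp = [Bi³⁺][I⁻]^3 = [Bi³⁺](9.80×10⁻³)^3
[Bi³⁺] = 5.21×10⁻¹⁹ / (9.80×10⁻³)^3 = 5.54×10⁻¹³
[Bi³⁺] = 5.54×10⁻¹³ mol L⁻¹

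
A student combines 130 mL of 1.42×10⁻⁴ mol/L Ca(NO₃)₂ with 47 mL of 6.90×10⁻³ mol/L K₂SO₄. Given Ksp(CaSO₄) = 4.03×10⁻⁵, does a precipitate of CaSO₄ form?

No

After mixing, V = 130 mL + 47 mL = 177 mL.
[Ca²⁺] = (1.42×10⁻⁴)(130)/177 = 1.04×10⁻⁴ mol/L
[SO₄²⁻] = (6.90×10⁻³)(47)/177 = 1.83×10⁻³ mol/L
Q = [Ca²⁺][SO₄²⁻] = 1.91×10⁻⁷
Q < Ksp (1.91×10⁻⁷ vs 4.03×10⁻⁵); the solution remains unsaturated and no precipitate forms.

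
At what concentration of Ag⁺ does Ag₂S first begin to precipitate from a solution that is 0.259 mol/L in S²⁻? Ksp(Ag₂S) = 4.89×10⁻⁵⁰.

Each salt precipitates once Q = Ksp for that salt.
Ag₂S(s) ⇌ 2 Ag⁺(aq) + S²⁻(aq)
Ksp = [Ag⁺]^2[S²⁻] = [Ag⁺]^2(0.259)
[Ag⁺]^2 = 4.89×10⁻⁵⁰ / (0.259) = 1.89×10⁻⁴⁹
[Ag⁺] = 4.35×10⁻²⁵ mol/L

4.35×10⁻²⁵ M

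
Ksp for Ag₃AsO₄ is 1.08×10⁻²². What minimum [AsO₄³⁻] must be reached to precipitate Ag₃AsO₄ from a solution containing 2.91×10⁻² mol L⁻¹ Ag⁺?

4.38×10⁻¹⁸ M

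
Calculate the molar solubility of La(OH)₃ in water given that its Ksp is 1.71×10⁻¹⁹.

La(OH)₃(s) ⇌ La³⁺(aq) + 3 OH⁻(aq)
Let s be the molar solubility. Then [La³⁺] = s and [OH⁻] = 3s.
Ksp = [La³⁺][OH⁻]^3 = s · (3s)^3 = 27s^4
27s^4 = 1.71×10⁻¹⁹  ⇒  s^4 = 6.33×10⁻²¹
s = 8.92×10⁻⁶ mol L⁻¹

8.92×10⁻⁶ M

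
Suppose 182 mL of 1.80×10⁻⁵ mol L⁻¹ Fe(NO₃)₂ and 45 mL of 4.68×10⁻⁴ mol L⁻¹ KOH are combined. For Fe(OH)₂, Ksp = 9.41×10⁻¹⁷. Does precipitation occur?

After mixing, V = 182 mL + 45 mL = 227 mL.
[Fe²⁺] = (1.80×10⁻⁵)(182)/227 = 1.44×10⁻⁵ mol L⁻¹
[OH⁻] = (4.68×10⁻⁴)(45)/227 = 9.28×10⁻⁵ mol L⁻¹
Q = [Fe²⁺][OH⁻]^2 = 1.24×10⁻¹³
Because Q > Ksp (1.24×10⁻¹³ vs 9.41×10⁻¹⁷), a precipitate of Fe(OH)₂ forms.

Yes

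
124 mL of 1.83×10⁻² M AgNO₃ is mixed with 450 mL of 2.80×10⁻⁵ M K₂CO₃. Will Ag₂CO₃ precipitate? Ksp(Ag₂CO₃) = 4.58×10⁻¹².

After mixing, V = 124 mL + 450 mL = 574 mL.
[Ag⁺] = (1.83×10⁻²)(124)/574 = 3.95×10⁻³ M
[CO₃²⁻] = (2.80×10⁻⁵)(450)/574 = 2.20×10⁻⁵ M
Q = [Ag⁺]^2[CO₃²⁻] = 3.43×10⁻¹⁰
Q = 3.43×10⁻¹⁰ > Ksp = 4.58×10⁻¹², so the solution is supersaturated and Ag₂CO₃ precipitates.

Yes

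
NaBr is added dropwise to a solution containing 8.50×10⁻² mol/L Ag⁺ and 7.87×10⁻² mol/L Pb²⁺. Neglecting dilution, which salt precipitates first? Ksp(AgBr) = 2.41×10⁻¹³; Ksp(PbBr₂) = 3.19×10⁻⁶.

A salt starts to precipitate once the ion product Q reaches its Ksp.
For AgBr: [Br⁻] = (Ksp/[Ag⁺]) = 2.84×10⁻¹² mol/L
For PbBr₂: [Br⁻] = (Ksp/[Pb²⁺])^(1/2) = 6.37×10⁻³ mol/L
Since AgBr needs less Br⁻ to reach saturation, it precipitates first.

AgBr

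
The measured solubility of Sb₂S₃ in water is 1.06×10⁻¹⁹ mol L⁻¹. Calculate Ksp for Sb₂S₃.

Ksp = 1.45×10⁻⁹³

Sb₂S₃(s) ⇌ 2 Sb³⁺(aq) + 3 S²⁻(aq)
Call the molar solubility s, so that [Sb³⁺] = 2s and [S²⁻] = 3s.
Ksp = [Sb³⁺]^2[S²⁻]^3 = (2s)^2 · (3s)^3 = 108s^5
Ksp = 108 × (1.06×10⁻¹⁹)^5 = 1.45×10⁻⁹³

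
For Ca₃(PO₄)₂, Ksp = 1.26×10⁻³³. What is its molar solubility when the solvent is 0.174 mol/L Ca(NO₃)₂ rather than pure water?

Ca₃(PO₄)₂(s) ⇌ 3 Ca²⁺(aq) + 2 PO₄³⁻(aq)
With Ca²⁺ already at 0.174 mol/L and s small, take [Ca²⁺] ≈ 0.174 mol/L and [PO₄³⁻] = 2s.
Ksp = [Ca²⁺]^3[PO₄³⁻]^2 = (0.174)^3(2s)^2
(2s)^2 = 1.26×10⁻³³ / (0.174)^3 = 2.39×10⁻³¹
s = 2.45×10⁻¹⁶ mol/L

2.45×10⁻¹⁶ M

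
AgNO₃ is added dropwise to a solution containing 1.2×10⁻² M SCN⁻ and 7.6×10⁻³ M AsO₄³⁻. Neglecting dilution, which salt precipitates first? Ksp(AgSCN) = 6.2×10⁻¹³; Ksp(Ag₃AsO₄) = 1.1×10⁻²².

Precipitation of each salt begins when its ion product equals Ksp.
For AgSCN: [Ag⁺] = (Ksp/[SCN⁻]) = 5.2×10⁻¹¹ M
For Ag₃AsO₄: [Ag⁺] = (Ksp/[AsO₄³⁻])^(1/3) = 2.4×10⁻⁷ M
The smaller threshold [Ag⁺] is reached first, so AgSCN precipitates first.

AgSCN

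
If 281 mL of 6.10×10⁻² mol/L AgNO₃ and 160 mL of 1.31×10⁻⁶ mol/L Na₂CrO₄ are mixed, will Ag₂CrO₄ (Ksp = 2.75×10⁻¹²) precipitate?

Yes

Total volume after mixing = 281 + 160 = 441 mL.
[Ag⁺] = (6.10×10⁻²)(281)/441 = 3.89×10⁻² mol/L
[CrO₄²⁻] = (1.31×10⁻⁶)(160)/441 = 4.75×10⁻⁷ mol/L
Q = [Ag⁺]^2[CrO₄²⁻] = 7.18×10⁻¹⁰
Q = 7.18×10⁻¹⁰ > Ksp = 2.75×10⁻¹², so the solution is supersaturated and Ag₂CrO₄ precipitates.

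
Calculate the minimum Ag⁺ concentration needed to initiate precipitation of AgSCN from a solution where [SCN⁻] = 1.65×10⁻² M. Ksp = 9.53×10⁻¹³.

A salt starts to precipitate once the ion product Q reaches its Ksp.
AgSCN(s) ⇌ Ag⁺(aq) + SCN⁻(aq)
Ksp = [Ag⁺][SCN⁻] = [Ag⁺](1.65×10⁻²)
[Ag⁺] = 9.53×10⁻¹³ / (1.65×10⁻²) = 5.78×10⁻¹¹
[Ag⁺] = 5.78×10⁻¹¹ M

5.78×10⁻¹¹ M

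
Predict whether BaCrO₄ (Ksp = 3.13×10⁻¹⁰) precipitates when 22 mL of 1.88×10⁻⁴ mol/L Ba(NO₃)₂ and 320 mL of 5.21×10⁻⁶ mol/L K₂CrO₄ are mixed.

No

After mixing, V = 22 mL + 320 mL = 342 mL.
[Ba²⁺] = (1.88×10⁻⁴)(22)/342 = 1.21×10⁻⁵ mol/L
[CrO₄²⁻] = (5.21×10⁻⁶)(320)/342 = 4.87×10⁻⁶ mol/L
Q = [Ba²⁺][CrO₄²⁻] = 5.90×10⁻¹¹
Q < Ksp (5.90×10⁻¹¹ vs 3.13×10⁻¹⁰); the solution remains unsaturated and no precipitate forms.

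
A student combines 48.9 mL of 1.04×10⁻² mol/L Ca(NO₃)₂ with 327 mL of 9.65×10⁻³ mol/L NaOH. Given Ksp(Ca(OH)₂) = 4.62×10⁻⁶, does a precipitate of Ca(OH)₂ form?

No

After mixing, V = 48.9 mL + 327 mL = 375.9 mL.
[Ca²⁺] = (1.04×10⁻²)(48.9)/375.9 = 1.35×10⁻³ mol/L
[OH⁻] = (9.65×10⁻³)(327)/375.9 = 8.39×10⁻³ mol/L
Q = [Ca²⁺][OH⁻]^2 = 9.53×10⁻⁸
Q = 9.53×10⁻⁸ < Ksp = 4.62×10⁻⁶, so the solution is unsaturated and no precipitate forms.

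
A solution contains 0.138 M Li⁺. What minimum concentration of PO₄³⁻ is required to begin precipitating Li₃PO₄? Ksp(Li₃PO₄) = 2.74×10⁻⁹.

1.04×10⁻⁶ M

A salt starts to precipitate once the ion product Q reaches its Ksp.
Li₃PO₄(s) ⇌ 3 Li⁺(aq) + PO₄³⁻(aq)
Ksp = [Li⁺]^3[PO₄³⁻] = [PO₄³⁻](0.138)^3
[PO₄³⁻] = 2.74×10⁻⁹ / (0.138)^3 = 1.04×10⁻⁶
[PO₄³⁻] = 1.04×10⁻⁶ M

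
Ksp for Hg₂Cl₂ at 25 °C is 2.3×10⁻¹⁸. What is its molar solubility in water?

8.3×10⁻⁷ M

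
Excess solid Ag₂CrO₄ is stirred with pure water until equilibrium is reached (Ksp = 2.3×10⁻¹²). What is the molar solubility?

Ag₂CrO₄(s) ⇌ 2 Ag⁺(aq) + CrO₄²⁻(aq)
With molar solubility s: [Ag⁺] = 2s, [CrO₄²⁻] = s.
Ksp = [Ag⁺]^2[CrO₄²⁻] = (2s)^2 · s = 4s^3
4s^3 = 2.3×10⁻¹²  ⇒  s^3 = 5.8×10⁻¹³
Taking the 3rd root, s = 8.3×10⁻⁵ M.

8.3×10⁻⁵ M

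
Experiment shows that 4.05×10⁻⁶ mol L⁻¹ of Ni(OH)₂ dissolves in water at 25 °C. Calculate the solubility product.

Ni(OH)₂(s) ⇌ Ni²⁺(aq) + 2 OH⁻(aq)
Call the molar solubility s, so that [Ni²⁺] = s and [OH⁻] = 2s.
Ksp = [Ni²⁺][OH⁻]^2 = s · (2s)^2 = 4s^3
Ksp = 4 × (4.05×10⁻⁶)^3 = 2.66×10⁻¹⁶

Ksp = 2.66×10⁻¹⁶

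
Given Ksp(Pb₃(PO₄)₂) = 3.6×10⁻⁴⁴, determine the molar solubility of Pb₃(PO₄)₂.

8.0×10⁻¹⁰ M

Pb₃(PO₄)₂(s) ⇌ 3 Pb²⁺(aq) + 2 PO₄³⁻(aq)
Call the molar solubility s, so that [Pb²⁺] = 3s and [PO₄³⁻] = 2s.
Ksp = [Pb²⁺]^3[PO₄³⁻]^2 = (3s)^3 · (2s)^2 = 108s^5
108s^5 = 3.6×10⁻⁴⁴  ⇒  s^5 = 3.3×10⁻⁴⁶
Taking the 5th root, s = 8.0×10⁻¹⁰ mol/L.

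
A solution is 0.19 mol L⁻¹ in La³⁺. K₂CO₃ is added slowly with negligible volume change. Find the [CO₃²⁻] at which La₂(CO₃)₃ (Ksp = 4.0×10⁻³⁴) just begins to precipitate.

Precipitation of each salt begins when its ion product equals Ksp.
La₂(CO₃)₃(s) ⇌ 2 La³⁺(aq) + 3 CO₃²⁻(aq)
Ksp = [La³⁺]^2[CO₃²⁻]^3 = [CO₃²⁻]^3(0.19)^2
[CO₃²⁻]^3 = 4.0×10⁻³⁴ / (0.19)^2 = 1.1×10⁻³²
[CO₃²⁻] = 2.2×10⁻¹¹ mol L⁻¹

2.2×10⁻¹¹ M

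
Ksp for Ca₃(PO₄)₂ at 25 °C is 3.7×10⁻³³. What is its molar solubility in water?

1.3×10⁻⁷ M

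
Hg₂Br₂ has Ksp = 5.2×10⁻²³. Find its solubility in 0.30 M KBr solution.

5.8×10⁻²² M

Hg₂Br₂(s) ⇌ Hg₂²⁺(aq) + 2 Br⁻(aq)
Br⁻ is already present at 0.30 M. If s mol/L of Hg₂Br₂ dissolves, [Hg₂²⁺] = s while [Br⁻] ≈ 0.30 M.
Ksp = [Hg₂²⁺][Br⁻]^2 = s(0.30)^2
s = 5.2×10⁻²³ / (0.30)^2 = 5.8×10⁻²²
s = 5.8×10⁻²² M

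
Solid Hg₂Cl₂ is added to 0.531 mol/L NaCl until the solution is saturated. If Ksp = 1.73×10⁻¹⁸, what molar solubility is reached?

Hg₂Cl₂(s) ⇌ Hg₂²⁺(aq) + 2 Cl⁻(aq)
Cl⁻ is already present at 0.531 mol/L. If s mol/L of Hg₂Cl₂ dissolves, [Hg₂²⁺] = s while [Cl⁻] ≈ 0.531 mol/L.
Ksp = [Hg₂²⁺][Cl⁻]^2 = s(0.531)^2
s = 1.73×10⁻¹⁸ / (0.531)^2 = 6.14×10⁻¹⁸
s = 6.14×10⁻¹⁸ mol/L

6.14×10⁻¹⁸ M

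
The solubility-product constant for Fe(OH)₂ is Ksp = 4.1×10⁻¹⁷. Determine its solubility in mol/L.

Fe(OH)₂(s) ⇌ Fe²⁺(aq) + 2 OH⁻(aq)
With molar solubility s: [Fe²⁺] = s, [OH⁻] = 2s.
Ksp = [Fe²⁺][OH⁻]^2 = s · (2s)^2 = 4s^3
4s^3 = 4.1×10⁻¹⁷  ⇒  s^3 = 1.0×10⁻¹⁷
Taking the 3rd root, s = 2.2×10⁻⁶ mol/L.

2.2×10⁻⁶ M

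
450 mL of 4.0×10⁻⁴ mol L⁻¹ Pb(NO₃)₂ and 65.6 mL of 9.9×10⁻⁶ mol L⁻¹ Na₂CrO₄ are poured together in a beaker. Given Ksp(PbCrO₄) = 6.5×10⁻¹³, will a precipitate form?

After mixing, V = 450 mL + 65.6 mL = 515.6 mL.
[Pb²⁺] = (4.0×10⁻⁴)(450)/515.6 = 3.5×10⁻⁴ mol L⁻¹
[CrO₄²⁻] = (9.9×10⁻⁶)(65.6)/515.6 = 1.3×10⁻⁶ mol L⁻¹
Q = [Pb²⁺][CrO₄²⁻] = 4.4×10⁻¹⁰
Q = 4.4×10⁻¹⁰ > Ksp = 6.5×10⁻¹³, so the solution is supersaturated and PbCrO₄ precipitates.

Yes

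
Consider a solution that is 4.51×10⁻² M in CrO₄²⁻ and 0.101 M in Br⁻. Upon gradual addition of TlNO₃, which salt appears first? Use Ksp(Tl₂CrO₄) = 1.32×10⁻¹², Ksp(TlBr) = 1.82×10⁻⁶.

Tl₂CrO₄

The threshold for precipitation is Q = Ksp.
For Tl₂CrO₄: [Tl⁺] = (Ksp/[CrO₄²⁻])^(1/2) = 5.41×10⁻⁶ M
For TlBr: [Tl⁺] = (Ksp/[Br⁻]) = 1.80×10⁻⁵ M
The smaller threshold [Tl⁺] is reached first, so Tl₂CrO₄ precipitates first.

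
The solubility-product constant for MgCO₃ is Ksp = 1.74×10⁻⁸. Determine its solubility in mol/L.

1.32×10⁻⁴ M

MgCO₃(s) ⇌ Mg²⁺(aq) + CO₃²⁻(aq)
With molar solubility s: [Mg²⁺] = s, [CO₃²⁻] = s.
Ksp = [Mg²⁺][CO₃²⁻] = s · s = s^2
s^2 = 1.74×10⁻⁸
s = (1.74×10⁻⁸)^(1/2) = 1.32×10⁻⁴ M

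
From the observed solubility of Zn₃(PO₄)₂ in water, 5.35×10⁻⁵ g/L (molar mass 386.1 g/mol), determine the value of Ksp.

Ksp = 5.52×10⁻³³

s = (5.35×10⁻⁵ g L⁻¹)/(386.1 g mol⁻¹) = 1.3857×10⁻⁷ M
Zn₃(PO₄)₂(s) ⇌ 3 Zn²⁺(aq) + 2 PO₄³⁻(aq)
Let s be the molar solubility. Then [Zn²⁺] = 3s and [PO₄³⁻] = 2s.
Ksp = [Zn²⁺]^3[PO₄³⁻]^2 = (3s)^3 · (2s)^2 = 108s^5
Ksp = 108 × (1.3857×10⁻⁷)^5 = 5.52×10⁻³³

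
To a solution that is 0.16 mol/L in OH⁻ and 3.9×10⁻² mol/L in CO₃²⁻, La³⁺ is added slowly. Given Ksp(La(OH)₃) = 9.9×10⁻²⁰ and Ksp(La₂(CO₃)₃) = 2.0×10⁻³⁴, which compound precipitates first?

La(OH)₃

Precipitation of each salt begins when its ion product equals Ksp.
For La(OH)₃: [La³⁺] = (Ksp/[OH⁻]^3) = 2.4×10⁻¹⁷ mol/L
For La₂(CO₃)₃: [La³⁺] = (Ksp/[CO₃²⁻]^3)^(1/2) = 1.8×10⁻¹⁵ mol/L
Since La(OH)₃ needs less La³⁺ to reach saturation, it precipitates first.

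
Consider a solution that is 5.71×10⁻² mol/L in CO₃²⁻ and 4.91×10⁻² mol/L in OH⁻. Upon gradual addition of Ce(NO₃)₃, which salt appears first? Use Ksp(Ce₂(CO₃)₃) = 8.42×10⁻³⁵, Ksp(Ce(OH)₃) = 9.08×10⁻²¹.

A salt starts to precipitate once the ion product Q reaches its Ksp.
For Ce₂(CO₃)₃: [Ce³⁺] = (Ksp/[CO₃²⁻]^3)^(1/2) = 6.73×10⁻¹⁶ mol/L
For Ce(OH)₃: [Ce³⁺] = (Ksp/[OH⁻]^3) = 7.67×10⁻¹⁷ mol/L
The smaller threshold [Ce³⁺] is reached first, so Ce(OH)₃ precipitates first.

Ce(OH)₃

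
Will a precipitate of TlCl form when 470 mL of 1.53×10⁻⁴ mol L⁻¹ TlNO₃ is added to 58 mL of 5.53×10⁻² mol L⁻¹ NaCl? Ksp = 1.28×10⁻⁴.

The combined volume is 528 mL.
[Tl⁺] = (1.53×10⁻⁴)(470)/528 = 1.36×10⁻⁴ mol L⁻¹
[Cl⁻] = (5.53×10⁻²)(58)/528 = 6.07×10⁻³ mol L⁻¹
Q = [Tl⁺][Cl⁻] = 8.27×10⁻⁷
Q < Ksp (8.27×10⁻⁷ vs 1.28×10⁻⁴); the solution remains unsaturated and no precipitate forms.

No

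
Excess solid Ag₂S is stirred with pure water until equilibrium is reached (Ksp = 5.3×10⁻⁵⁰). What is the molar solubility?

2.4×10⁻¹⁷ M

Ag₂S(s) ⇌ 2 Ag⁺(aq) + S²⁻(aq)
With molar solubility s: [Ag⁺] = 2s, [S²⁻] = s.
Ksp = [Ag⁺]^2[S²⁻] = (2s)^2 · s = 4s^3
4s^3 = 5.3×10⁻⁵⁰  ⇒  s^3 = 1.3×10⁻⁵⁰
s = (1.3×10⁻⁵⁰)^(1/3) = 2.4×10⁻¹⁷ M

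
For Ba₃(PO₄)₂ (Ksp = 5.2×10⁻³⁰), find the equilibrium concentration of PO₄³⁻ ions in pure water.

1.1×10⁻⁶ M

Ba₃(PO₄)₂(s) ⇌ 3 Ba²⁺(aq) + 2 PO₄³⁻(aq)
Call the molar solubility s, so that [Ba²⁺] = 3s and [PO₄³⁻] = 2s.
Ksp = [Ba²⁺]^3[PO₄³⁻]^2 = (3s)^3 · (2s)^2 = 108s^5 = 5.2×10⁻³⁰
s = 5.5×10⁻⁷ mol/L
[PO₄³⁻] = 2s = 1.1×10⁻⁶ mol/L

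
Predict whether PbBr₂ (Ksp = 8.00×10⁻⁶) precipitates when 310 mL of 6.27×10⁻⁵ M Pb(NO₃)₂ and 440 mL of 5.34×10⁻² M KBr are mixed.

After mixing, V = 310 mL + 440 mL = 750 mL.
[Pb²⁺] = (6.27×10⁻⁵)(310)/750 = 2.59×10⁻⁵ M
[Br⁻] = (5.34×10⁻²)(440)/750 = 3.13×10⁻² M
Q = [Pb²⁺][Br⁻]^2 = 2.54×10⁻⁸
Q = 2.54×10⁻⁸ < Ksp = 8.00×10⁻⁶, so the solution is unsaturated and no precipitate forms.

No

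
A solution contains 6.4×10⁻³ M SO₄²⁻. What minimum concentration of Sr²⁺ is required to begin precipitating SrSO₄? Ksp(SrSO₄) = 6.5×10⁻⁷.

1.0×10⁻⁴ M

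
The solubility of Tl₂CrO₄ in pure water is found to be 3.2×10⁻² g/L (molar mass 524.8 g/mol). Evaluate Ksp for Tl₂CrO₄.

Ksp = 9.1×10⁻¹³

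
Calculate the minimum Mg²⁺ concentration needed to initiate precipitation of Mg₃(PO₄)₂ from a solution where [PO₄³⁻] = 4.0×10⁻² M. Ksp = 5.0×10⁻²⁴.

Precipitation of each salt begins when its ion product equals Ksp.
Mg₃(PO₄)₂(s) ⇌ 3 Mg²⁺(aq) + 2 PO₄³⁻(aq)
Ksp = [Mg²⁺]^3[PO₄³⁻]^2 = [Mg²⁺]^3(4.0×10⁻²)^2
[Mg²⁺]^3 = 5.0×10⁻²⁴ / (4.0×10⁻²)^2 = 3.1×10⁻²¹
[Mg²⁺] = 1.5×10⁻⁷ M

1.5×10⁻⁷ M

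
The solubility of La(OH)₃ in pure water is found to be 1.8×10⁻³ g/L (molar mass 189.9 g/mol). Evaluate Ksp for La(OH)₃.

Molar solubility s = (1.8×10⁻³ g/L) / (189.9 g/mol) = 9.479×10⁻⁶ mol/L
La(OH)₃(s) ⇌ La³⁺(aq) + 3 OH⁻(aq)
Let s be the molar solubility. Then [La³⁺] = s and [OH⁻] = 3s.
Ksp = [La³⁺][OH⁻]^3 = s · (3s)^3 = 27s^4
Ksp = 27 × (9.479×10⁻⁶)^4 = 2.2×10⁻¹⁹

Ksp = 2.2×10⁻¹⁹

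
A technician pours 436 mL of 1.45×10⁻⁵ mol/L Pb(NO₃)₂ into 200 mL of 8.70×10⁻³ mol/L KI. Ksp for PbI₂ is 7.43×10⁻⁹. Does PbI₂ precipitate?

The combined volume is 636 mL.
[Pb²⁺] = (1.45×10⁻⁵)(436)/636 = 9.94×10⁻⁶ mol/L
[I⁻] = (8.70×10⁻³)(200)/636 = 2.74×10⁻³ mol/L
Q = [Pb²⁺][I⁻]^2 = 7.44×10⁻¹¹
Q = 7.44×10⁻¹¹ < Ksp = 7.43×10⁻⁹, so the solution is unsaturated and no precipitate forms.

No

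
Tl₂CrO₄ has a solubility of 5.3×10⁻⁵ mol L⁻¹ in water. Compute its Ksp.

Ksp = 6.0×10⁻¹³

Tl₂CrO₄(s) ⇌ 2 Tl⁺(aq) + CrO₄²⁻(aq)
Call the molar solubility s, so that [Tl⁺] = 2s and [CrO₄²⁻] = s.
Ksp = [Tl⁺]^2[CrO₄²⁻] = (2s)^2 · s = 4s^3
Ksp = 4 × (5.3×10⁻⁵)^3 = 6.0×10⁻¹³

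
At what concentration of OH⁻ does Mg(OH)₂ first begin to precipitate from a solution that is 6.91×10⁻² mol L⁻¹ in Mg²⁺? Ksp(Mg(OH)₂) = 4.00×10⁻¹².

The threshold for precipitation is Q = Ksp.
Mg(OH)₂(s) ⇌ Mg²⁺(aq) + 2 OH⁻(aq)
Ksp = [Mg²⁺][OH⁻]^2 = [OH⁻]^2(6.91×10⁻²)
[OH⁻]^2 = 4.00×10⁻¹² / (6.91×10⁻²) = 5.79×10⁻¹¹
[OH⁻] = 7.61×10⁻⁶ mol L⁻¹

7.61×10⁻⁶ M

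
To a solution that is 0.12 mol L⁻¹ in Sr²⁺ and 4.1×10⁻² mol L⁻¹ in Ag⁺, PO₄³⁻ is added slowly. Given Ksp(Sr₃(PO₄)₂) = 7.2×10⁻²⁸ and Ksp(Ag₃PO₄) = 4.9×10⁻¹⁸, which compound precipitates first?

Ag₃PO₄

Each salt precipitates once Q = Ksp for that salt.
For Sr₃(PO₄)₂: [PO₄³⁻] = (Ksp/[Sr²⁺]^3)^(1/2) = 6.5×10⁻¹³ mol L⁻¹
For Ag₃PO₄: [PO₄³⁻] = (Ksp/[Ag⁺]^3) = 7.1×10⁻¹⁴ mol L⁻¹
Ag₃PO₄ requires the lower [PO₄³⁻], so it precipitates first.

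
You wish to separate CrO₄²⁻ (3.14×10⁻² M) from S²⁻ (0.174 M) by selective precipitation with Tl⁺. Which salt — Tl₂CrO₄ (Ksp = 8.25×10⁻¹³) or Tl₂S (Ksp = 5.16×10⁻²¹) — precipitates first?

Tl₂S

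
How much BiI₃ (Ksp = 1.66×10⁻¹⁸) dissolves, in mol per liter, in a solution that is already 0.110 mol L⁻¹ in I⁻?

1.25×10⁻¹⁵ M

BiI₃(s) ⇌ Bi³⁺(aq) + 3 I⁻(aq)
The solution already contains I⁻ at 0.110 mol L⁻¹. Let s be the molar solubility of BiI₃.
[I⁻] ≈ 0.110 mol L⁻¹ (common ion dominates); [Bi³⁺] = s.
Ksp = [Bi³⁺][I⁻]^3 = s(0.110)^3
s = 1.66×10⁻¹⁸ / (0.110)^3 = 1.25×10⁻¹⁵
s = 1.25×10⁻¹⁵ mol L⁻¹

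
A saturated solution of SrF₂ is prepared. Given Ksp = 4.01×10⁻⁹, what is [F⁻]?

2.00×10⁻³ M

SrF₂(s) ⇌ Sr²⁺(aq) + 2 F⁻(aq)
Call the molar solubility s, so that [Sr²⁺] = s and [F⁻] = 2s.
Ksp = [Sr²⁺][F⁻]^2 = s · (2s)^2 = 4s^3 = 4.01×10⁻⁹
s = 1.00×10⁻³ mol/L
[F⁻] = 2s = 2.00×10⁻³ mol/L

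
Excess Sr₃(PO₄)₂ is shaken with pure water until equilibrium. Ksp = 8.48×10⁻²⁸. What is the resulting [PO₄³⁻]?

Sr₃(PO₄)₂(s) ⇌ 3 Sr²⁺(aq) + 2 PO₄³⁻(aq)
For each mole of Sr₃(PO₄)₂ that dissolves per liter, [Sr²⁺] = 3s and [PO₄³⁻] = 2s; let s denote this solubility.
Ksp = [Sr²⁺]^3[PO₄³⁻]^2 = (3s)^3 · (2s)^2 = 108s^5 = 8.48×10⁻²⁸
s = 1.51×10⁻⁶ mol L⁻¹
[PO₄³⁻] = 2s = 3.02×10⁻⁶ mol L⁻¹

3.02×10⁻⁶ M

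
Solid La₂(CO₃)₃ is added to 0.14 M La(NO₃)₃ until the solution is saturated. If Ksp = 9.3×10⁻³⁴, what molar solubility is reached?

1.2×10⁻¹¹ M

La₂(CO₃)₃(s) ⇌ 2 La³⁺(aq) + 3 CO₃²⁻(aq)
With La³⁺ already at 0.14 M and s small, take [La³⁺] ≈ 0.14 M and [CO₃²⁻] = 3s.
Ksp = [La³⁺]^2[CO₃²⁻]^3 = (0.14)^2(3s)^3
(3s)^3 = 9.3×10⁻³⁴ / (0.14)^2 = 4.7×10⁻³²
s = 1.2×10⁻¹¹ M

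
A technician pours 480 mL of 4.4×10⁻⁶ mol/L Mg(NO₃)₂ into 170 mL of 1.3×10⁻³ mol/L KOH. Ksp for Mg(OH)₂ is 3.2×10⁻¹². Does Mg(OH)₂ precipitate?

After mixing, V = 480 mL + 170 mL = 650 mL.
[Mg²⁺] = (4.4×10⁻⁶)(480)/650 = 3.2×10⁻⁶ mol/L
[OH⁻] = (1.3×10⁻³)(170)/650 = 3.4×10⁻⁴ mol/L
Q = [Mg²⁺][OH⁻]^2 = 3.8×10⁻¹³
Since Q (3.8×10⁻¹³) is less than Ksp (3.2×10⁻¹²), no Mg(OH)₂ precipitates.

No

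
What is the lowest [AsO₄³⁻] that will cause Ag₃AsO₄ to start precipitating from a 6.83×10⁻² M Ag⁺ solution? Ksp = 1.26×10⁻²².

Precipitation of each salt begins when its ion product equals Ksp.
Ag₃AsO₄(s) ⇌ 3 Ag⁺(aq) + AsO₄³⁻(aq)
Ksp = [Ag⁺]^3[AsO₄³⁻] = [AsO₄³⁻](6.83×10⁻²)^3
[AsO₄³⁻] = 1.26×10⁻²² / (6.83×10⁻²)^3 = 3.95×10⁻¹⁹
[AsO₄³⁻] = 3.95×10⁻¹⁹ M

3.95×10⁻¹⁹ M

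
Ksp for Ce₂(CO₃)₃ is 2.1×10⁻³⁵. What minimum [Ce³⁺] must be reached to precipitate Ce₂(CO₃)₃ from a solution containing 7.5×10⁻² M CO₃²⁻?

2.2×10⁻¹⁶ M

A salt starts to precipitate once the ion product Q reaches its Ksp.
Ce₂(CO₃)₃(s) ⇌ 2 Ce³⁺(aq) + 3 CO₃²⁻(aq)
Ksp = [Ce³⁺]^2[CO₃²⁻]^3 = [Ce³⁺]^2(7.5×10⁻²)^3
[Ce³⁺]^2 = 2.1×10⁻³⁵ / (7.5×10⁻²)^3 = 5.0×10⁻³²
[Ce³⁺] = 2.2×10⁻¹⁶ M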